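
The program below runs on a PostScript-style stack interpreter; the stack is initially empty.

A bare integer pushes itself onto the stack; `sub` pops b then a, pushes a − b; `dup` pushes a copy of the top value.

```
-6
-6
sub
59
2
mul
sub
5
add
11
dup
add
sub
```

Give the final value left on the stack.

-6   -6
-6   -6 -6
sub  0
59   0 59
2    0 59 2
mul  0 118
sub  -118
5    -118 5
add  -113
11   -113 11
dup  -113 11 11
add  -113 22
sub  -135

-135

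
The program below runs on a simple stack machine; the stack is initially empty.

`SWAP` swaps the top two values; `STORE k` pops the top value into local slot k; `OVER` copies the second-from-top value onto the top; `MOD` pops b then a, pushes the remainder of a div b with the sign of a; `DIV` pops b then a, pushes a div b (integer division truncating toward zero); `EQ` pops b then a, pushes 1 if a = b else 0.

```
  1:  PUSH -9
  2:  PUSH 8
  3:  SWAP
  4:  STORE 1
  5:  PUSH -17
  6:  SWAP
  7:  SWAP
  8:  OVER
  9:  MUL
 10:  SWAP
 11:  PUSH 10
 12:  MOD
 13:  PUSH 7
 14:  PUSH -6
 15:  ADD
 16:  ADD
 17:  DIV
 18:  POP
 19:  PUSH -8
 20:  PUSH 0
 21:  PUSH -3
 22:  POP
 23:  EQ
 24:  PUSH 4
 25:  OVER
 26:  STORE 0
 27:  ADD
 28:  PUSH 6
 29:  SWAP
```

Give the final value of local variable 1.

PUSH -9  → [-9]
PUSH 8   → [-9, 8]
SWAP     → [8, -9]
STORE 1  → [8]
PUSH -17 → [8, -17]
SWAP     → [-17, 8]
SWAP     → [8, -17]
OVER     → [8, -17, 8]
MUL      → [8, -136]
SWAP     → [-136, 8]
PUSH 10  → [-136, 8, 10]
MOD      → [-136, 8]
PUSH 7   → [-136, 8, 7]
PUSH -6  → [-136, 8, 7, -6]
ADD      → [-136, 8, 1]
ADD      → [-136, 9]
DIV      → [-15]
POP      → []
PUSH -8  → [-8]
PUSH 0   → [-8, 0]
PUSH -3  → [-8, 0, -3]
POP      → [-8, 0]
EQ       → [0]
PUSH 4   → [0, 4]
OVER     → [0, 4, 0]
STORE 0  → [0, 4]
ADD      → [4]
PUSH 6   → [4, 6]
SWAP     → [6, 4]

-9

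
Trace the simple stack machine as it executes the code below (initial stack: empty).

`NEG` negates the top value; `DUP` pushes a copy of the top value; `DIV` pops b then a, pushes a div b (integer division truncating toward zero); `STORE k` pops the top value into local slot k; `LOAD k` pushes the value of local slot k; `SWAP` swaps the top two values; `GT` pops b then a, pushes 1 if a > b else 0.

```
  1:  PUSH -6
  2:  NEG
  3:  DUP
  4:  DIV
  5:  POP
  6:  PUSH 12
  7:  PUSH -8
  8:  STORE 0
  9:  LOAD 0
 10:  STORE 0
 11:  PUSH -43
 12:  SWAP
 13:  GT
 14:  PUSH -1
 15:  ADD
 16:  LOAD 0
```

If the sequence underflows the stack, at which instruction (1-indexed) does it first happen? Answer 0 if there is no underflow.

0

PUSH -6  -> -6
NEG      -> 6
DUP      -> 6 6
DIV      -> 1
POP      -> (empty)
PUSH 12  -> 12
PUSH -8  -> 12 -8
STORE 0  -> 12
LOAD 0   -> 12 -8
STORE 0  -> 12
PUSH -43 -> 12 -43
SWAP     -> -43 12
GT       -> 0
PUSH -1  -> 0 -1
ADD      -> -1
LOAD 0   -> -1 -8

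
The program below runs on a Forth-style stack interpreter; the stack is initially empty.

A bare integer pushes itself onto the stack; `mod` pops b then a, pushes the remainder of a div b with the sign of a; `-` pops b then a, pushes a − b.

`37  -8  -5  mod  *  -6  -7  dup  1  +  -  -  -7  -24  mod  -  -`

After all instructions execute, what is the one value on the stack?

-113

37  → 37
-8  → 37 -8
-5  → 37 -8 -5
mod → 37 -3
*   → -111
-6  → -111 -6
-7  → -111 -6 -7
dup → -111 -6 -7 -7
1   → -111 -6 -7 -7 1
+   → -111 -6 -7 -6
-   → -111 -6 -1
-   → -111 -5
-7  → -111 -5 -7
-24 → -111 -5 -7 -24
mod → -111 -5 -7
-   → -111 2
-   → -113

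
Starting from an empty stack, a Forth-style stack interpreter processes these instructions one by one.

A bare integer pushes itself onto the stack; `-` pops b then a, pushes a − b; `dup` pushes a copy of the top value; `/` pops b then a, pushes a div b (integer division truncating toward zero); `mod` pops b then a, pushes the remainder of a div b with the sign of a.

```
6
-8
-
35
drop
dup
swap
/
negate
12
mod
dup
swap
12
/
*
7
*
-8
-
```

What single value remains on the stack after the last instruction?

6      -> [6]
-8     -> [6, -8]
-      -> [14]
35     -> [14, 35]
drop   -> [14]
dup    -> [14, 14]
swap   -> [14, 14]
/      -> [1]
negate -> [-1]
12     -> [-1, 12]
mod    -> [-1]
dup    -> [-1, -1]
swap   -> [-1, -1]
12     -> [-1, -1, 12]
/      -> [-1, 0]
*      -> [0]
7      -> [0, 7]
*      -> [0]
-8     -> [0, -8]
-      -> [8]

8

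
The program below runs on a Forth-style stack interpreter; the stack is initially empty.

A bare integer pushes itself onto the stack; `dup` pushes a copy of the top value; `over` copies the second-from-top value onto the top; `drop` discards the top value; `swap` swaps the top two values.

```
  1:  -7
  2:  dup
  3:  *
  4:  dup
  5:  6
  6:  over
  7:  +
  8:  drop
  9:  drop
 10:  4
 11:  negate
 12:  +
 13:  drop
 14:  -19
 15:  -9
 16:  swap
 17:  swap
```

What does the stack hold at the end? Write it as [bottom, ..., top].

-7     -> [-7]
dup    -> [-7, -7]
*      -> [49]
dup    -> [49, 49]
6      -> [49, 49, 6]
over   -> [49, 49, 6, 49]
+      -> [49, 49, 55]
drop   -> [49, 49]
drop   -> [49]
4      -> [49, 4]
negate -> [49, -4]
+      -> [45]
drop   -> []
-19    -> [-19]
-9     -> [-19, -9]
swap   -> [-9, -19]
swap   -> [-19, -9]

[-19, -9]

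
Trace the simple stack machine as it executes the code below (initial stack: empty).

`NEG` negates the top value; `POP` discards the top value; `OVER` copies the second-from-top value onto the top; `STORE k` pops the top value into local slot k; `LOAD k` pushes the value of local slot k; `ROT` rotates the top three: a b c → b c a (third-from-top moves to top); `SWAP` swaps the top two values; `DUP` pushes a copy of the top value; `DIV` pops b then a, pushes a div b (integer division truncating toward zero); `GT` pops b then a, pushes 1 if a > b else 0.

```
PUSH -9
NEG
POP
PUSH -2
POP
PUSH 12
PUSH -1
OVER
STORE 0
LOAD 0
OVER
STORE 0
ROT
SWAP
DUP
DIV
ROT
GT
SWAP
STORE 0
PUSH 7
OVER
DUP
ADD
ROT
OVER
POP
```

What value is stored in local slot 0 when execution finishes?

PUSH -9 -> [-9]
NEG     -> [9]
POP     -> []
PUSH -2 -> [-2]
POP     -> []
PUSH 12 -> [12]
PUSH -1 -> [12, -1]
OVER    -> [12, -1, 12]
STORE 0 -> [12, -1]
LOAD 0  -> [12, -1, 12]
OVER    -> [12, -1, 12, -1]
STORE 0 -> [12, -1, 12]
ROT     -> [-1, 12, 12]
SWAP    -> [-1, 12, 12]
DUP     -> [-1, 12, 12, 12]
DIV     -> [-1, 12, 1]
ROT     -> [12, 1, -1]
GT      -> [12, 1]
SWAP    -> [1, 12]
STORE 0 -> [1]
PUSH 7  -> [1, 7]
OVER    -> [1, 7, 1]
DUP     -> [1, 7, 1, 1]
ADD     -> [1, 7, 2]
ROT     -> [7, 2, 1]
OVER    -> [7, 2, 1, 2]
POP     -> [7, 2, 1]

12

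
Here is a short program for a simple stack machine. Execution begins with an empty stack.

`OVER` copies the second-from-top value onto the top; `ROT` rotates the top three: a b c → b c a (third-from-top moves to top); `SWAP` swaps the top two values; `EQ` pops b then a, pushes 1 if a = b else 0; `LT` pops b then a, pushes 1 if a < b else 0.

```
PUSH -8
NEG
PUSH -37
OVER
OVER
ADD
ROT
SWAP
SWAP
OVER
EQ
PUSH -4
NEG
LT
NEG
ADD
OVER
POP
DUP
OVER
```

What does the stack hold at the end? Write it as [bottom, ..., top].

PUSH -8  -> -8
NEG      -> 8
PUSH -37 -> 8 -37
OVER     -> 8 -37 8
OVER     -> 8 -37 8 -37
ADD      -> 8 -37 -29
ROT      -> -37 -29 8
SWAP     -> -37 8 -29
SWAP     -> -37 -29 8
OVER     -> -37 -29 8 -29
EQ       -> -37 -29 0
PUSH -4  -> -37 -29 0 -4
NEG      -> -37 -29 0 4
LT       -> -37 -29 1
NEG      -> -37 -29 -1
ADD      -> -37 -30
OVER     -> -37 -30 -37
POP      -> -37 -30
DUP      -> -37 -30 -30
OVER     -> -37 -30 -30 -30

[-37, -30, -30, -30]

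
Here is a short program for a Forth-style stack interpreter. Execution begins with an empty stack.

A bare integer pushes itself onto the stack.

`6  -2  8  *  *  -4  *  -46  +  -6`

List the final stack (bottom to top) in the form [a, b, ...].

6   → [6]
-2  → [6, -2]
8   → [6, -2, 8]
*   → [6, -16]
*   → [-96]
-4  → [-96, -4]
*   → [384]
-46 → [384, -46]
+   → [338]
-6  → [338, -6]

[338, -6]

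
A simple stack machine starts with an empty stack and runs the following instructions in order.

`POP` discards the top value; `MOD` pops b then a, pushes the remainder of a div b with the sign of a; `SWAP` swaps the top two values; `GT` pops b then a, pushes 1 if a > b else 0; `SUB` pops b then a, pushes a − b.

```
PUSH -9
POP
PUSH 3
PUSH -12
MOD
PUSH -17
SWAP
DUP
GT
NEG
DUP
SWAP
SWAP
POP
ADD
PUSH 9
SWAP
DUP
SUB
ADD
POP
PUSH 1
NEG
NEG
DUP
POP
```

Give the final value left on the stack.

PUSH -9  → [-9]
POP      → []
PUSH 3   → [3]
PUSH -12 → [3, -12]
MOD      → [3]
PUSH -17 → [3, -17]
SWAP     → [-17, 3]
DUP      → [-17, 3, 3]
GT       → [-17, 0]
NEG      → [-17, 0]
DUP      → [-17, 0, 0]
SWAP     → [-17, 0, 0]
SWAP     → [-17, 0, 0]
POP      → [-17, 0]
ADD      → [-17]
PUSH 9   → [-17, 9]
SWAP     → [9, -17]
DUP      → [9, -17, -17]
SUB      → [9, 0]
ADD      → [9]
POP      → []
PUSH 1   → [1]
NEG      → [-1]
NEG      → [1]
DUP      → [1, 1]
POP      → [1]

1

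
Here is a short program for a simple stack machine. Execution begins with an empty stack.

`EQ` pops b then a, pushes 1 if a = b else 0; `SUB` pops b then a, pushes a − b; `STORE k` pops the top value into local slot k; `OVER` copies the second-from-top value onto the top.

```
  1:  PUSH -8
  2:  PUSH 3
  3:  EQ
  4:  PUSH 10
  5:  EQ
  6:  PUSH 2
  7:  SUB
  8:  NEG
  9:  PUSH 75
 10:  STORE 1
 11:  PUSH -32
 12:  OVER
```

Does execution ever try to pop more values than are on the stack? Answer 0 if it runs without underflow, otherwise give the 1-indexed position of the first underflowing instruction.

0

PUSH -8   [-8]
PUSH 3    [-8, 3]
EQ        [0]
PUSH 10   [0, 10]
EQ        [0]
PUSH 2    [0, 2]
SUB       [-2]
NEG       [2]
PUSH 75   [2, 75]
STORE 1   [2]
PUSH -32  [2, -32]
OVER      [2, -32, 2]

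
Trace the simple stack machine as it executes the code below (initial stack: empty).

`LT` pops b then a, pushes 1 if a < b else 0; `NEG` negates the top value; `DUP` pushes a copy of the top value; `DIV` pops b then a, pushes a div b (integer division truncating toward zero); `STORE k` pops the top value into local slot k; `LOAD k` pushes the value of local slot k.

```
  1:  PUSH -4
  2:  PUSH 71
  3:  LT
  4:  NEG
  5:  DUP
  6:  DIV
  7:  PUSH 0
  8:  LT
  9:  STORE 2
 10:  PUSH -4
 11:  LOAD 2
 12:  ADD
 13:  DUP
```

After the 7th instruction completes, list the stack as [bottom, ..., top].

[1, 0]

PUSH -4 → -4
PUSH 71 → -4 71
LT      → 1
NEG     → -1
DUP     → -1 -1
DIV     → 1
PUSH 0  → 1 0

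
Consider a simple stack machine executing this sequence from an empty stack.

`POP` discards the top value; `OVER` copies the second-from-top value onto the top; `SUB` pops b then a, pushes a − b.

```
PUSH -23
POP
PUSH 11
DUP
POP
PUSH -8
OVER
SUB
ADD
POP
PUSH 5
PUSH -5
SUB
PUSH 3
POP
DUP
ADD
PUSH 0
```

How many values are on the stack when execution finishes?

PUSH -23  -23
POP       (empty)
PUSH 11   11
DUP       11 11
POP       11
PUSH -8   11 -8
OVER      11 -8 11
SUB       11 -19
ADD       -8
POP       (empty)
PUSH 5    5
PUSH -5   5 -5
SUB       10
PUSH 3    10 3
POP       10
DUP       10 10
ADD       20
PUSH 0    20 0

2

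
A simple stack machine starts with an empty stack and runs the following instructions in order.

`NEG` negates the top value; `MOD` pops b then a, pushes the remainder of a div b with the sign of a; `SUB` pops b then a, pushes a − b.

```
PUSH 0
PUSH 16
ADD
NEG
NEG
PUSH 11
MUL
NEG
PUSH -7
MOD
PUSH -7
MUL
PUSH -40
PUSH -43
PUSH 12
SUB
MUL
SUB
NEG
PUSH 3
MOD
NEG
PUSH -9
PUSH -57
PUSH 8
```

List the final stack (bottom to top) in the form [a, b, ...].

PUSH 0   : 0
PUSH 16  : 0 16
ADD      : 16
NEG      : -16
NEG      : 16
PUSH 11  : 16 11
MUL      : 176
NEG      : -176
PUSH -7  : -176 -7
MOD      : -1
PUSH -7  : -1 -7
MUL      : 7
PUSH -40 : 7 -40
PUSH -43 : 7 -40 -43
PUSH 12  : 7 -40 -43 12
SUB      : 7 -40 -55
MUL      : 7 2200
SUB      : -2193
NEG      : 2193
PUSH 3   : 2193 3
MOD      : 0
NEG      : 0
PUSH -9  : 0 -9
PUSH -57 : 0 -9 -57
PUSH 8   : 0 -9 -57 8

[0, -9, -57, 8]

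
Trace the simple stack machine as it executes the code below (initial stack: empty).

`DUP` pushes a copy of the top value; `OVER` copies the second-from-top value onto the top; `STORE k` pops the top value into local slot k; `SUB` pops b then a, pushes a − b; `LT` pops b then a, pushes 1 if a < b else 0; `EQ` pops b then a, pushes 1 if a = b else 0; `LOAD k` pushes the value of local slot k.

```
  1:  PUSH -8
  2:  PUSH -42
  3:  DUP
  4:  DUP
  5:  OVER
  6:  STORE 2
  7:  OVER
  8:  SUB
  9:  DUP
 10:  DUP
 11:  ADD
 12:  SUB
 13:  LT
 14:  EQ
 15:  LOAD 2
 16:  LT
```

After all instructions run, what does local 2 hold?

-42

PUSH -8  -> -8
PUSH -42 -> -8 -42
DUP      -> -8 -42 -42
DUP      -> -8 -42 -42 -42
OVER     -> -8 -42 -42 -42 -42
STORE 2  -> -8 -42 -42 -42
OVER     -> -8 -42 -42 -42 -42
SUB      -> -8 -42 -42 0
DUP      -> -8 -42 -42 0 0
DUP      -> -8 -42 -42 0 0 0
ADD      -> -8 -42 -42 0 0
SUB      -> -8 -42 -42 0
LT       -> -8 -42 1
EQ       -> -8 0
LOAD 2   -> -8 0 -42
LT       -> -8 0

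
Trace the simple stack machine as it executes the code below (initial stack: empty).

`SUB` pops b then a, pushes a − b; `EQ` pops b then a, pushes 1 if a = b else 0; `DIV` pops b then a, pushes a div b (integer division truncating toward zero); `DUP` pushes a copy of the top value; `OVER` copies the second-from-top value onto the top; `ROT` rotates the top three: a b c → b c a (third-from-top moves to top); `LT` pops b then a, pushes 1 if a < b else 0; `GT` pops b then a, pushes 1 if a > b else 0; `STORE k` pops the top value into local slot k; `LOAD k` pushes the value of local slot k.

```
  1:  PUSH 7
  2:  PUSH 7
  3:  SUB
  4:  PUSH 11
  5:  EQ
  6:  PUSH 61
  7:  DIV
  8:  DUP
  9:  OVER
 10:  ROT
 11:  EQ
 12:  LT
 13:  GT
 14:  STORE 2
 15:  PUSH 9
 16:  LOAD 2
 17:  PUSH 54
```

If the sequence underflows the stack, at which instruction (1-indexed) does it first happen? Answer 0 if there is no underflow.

13

PUSH 7  -> [7]
PUSH 7  -> [7, 7]
SUB     -> [0]
PUSH 11 -> [0, 11]
EQ      -> [0]
PUSH 61 -> [0, 61]
DIV     -> [0]
DUP     -> [0, 0]
OVER    -> [0, 0, 0]
ROT     -> [0, 0, 0]
EQ      -> [0, 1]
LT      -> [1]
GT  — needs 2 operands, stack has 1 → underflow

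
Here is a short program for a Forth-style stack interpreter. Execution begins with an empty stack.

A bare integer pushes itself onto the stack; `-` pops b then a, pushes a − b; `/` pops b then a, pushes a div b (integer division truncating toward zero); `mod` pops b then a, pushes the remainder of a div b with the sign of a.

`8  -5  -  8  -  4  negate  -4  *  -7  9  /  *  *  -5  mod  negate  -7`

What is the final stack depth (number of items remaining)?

2

8       [8]
-5      [8, -5]
-       [13]
8       [13, 8]
-       [5]
4       [5, 4]
negate  [5, -4]
-4      [5, -4, -4]
*       [5, 16]
-7      [5, 16, -7]
9       [5, 16, -7, 9]
/       [5, 16, 0]
*       [5, 0]
*       [0]
-5      [0, -5]
mod     [0]
negate  [0]
-7      [0, -7]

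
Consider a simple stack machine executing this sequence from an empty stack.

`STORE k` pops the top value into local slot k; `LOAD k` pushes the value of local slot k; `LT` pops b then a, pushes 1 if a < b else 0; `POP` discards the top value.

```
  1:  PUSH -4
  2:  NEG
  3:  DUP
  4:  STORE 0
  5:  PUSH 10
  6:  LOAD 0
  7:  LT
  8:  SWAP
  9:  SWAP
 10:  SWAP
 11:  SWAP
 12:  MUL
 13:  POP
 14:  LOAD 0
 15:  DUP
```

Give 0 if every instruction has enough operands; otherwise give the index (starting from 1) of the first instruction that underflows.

0

PUSH -4 → [-4]
NEG     → [4]
DUP     → [4, 4]
STORE 0 → [4]
PUSH 10 → [4, 10]
LOAD 0  → [4, 10, 4]
LT      → [4, 0]
SWAP    → [0, 4]
SWAP    → [4, 0]
SWAP    → [0, 4]
SWAP    → [4, 0]
MUL     → [0]
POP     → []
LOAD 0  → [4]
DUP     → [4, 4]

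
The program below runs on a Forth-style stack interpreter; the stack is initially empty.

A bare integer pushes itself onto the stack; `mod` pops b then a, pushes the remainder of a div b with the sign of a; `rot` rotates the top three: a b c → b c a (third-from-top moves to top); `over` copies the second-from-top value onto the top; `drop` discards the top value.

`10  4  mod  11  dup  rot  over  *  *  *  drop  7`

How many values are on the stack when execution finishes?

10   → 10
4    → 10 4
mod  → 2
11   → 2 11
dup  → 2 11 11
rot  → 11 11 2
over → 11 11 2 11
*    → 11 11 22
*    → 11 242
*    → 2662
drop → (empty)
7    → 7

1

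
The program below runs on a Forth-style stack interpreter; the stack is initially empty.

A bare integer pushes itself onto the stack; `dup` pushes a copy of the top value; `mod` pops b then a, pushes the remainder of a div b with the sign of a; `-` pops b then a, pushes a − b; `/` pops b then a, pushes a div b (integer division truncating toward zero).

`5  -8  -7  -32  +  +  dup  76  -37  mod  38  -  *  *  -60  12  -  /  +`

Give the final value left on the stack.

5    [5]
-8   [5, -8]
-7   [5, -8, -7]
-32  [5, -8, -7, -32]
+    [5, -8, -39]
+    [5, -47]
dup  [5, -47, -47]
76   [5, -47, -47, 76]
-37  [5, -47, -47, 76, -37]
mod  [5, -47, -47, 2]
38   [5, -47, -47, 2, 38]
-    [5, -47, -47, -36]
*    [5, -47, 1692]
*    [5, -79524]
-60  [5, -79524, -60]
12   [5, -79524, -60, 12]
-    [5, -79524, -72]
/    [5, 1104]
+    [1109]

1109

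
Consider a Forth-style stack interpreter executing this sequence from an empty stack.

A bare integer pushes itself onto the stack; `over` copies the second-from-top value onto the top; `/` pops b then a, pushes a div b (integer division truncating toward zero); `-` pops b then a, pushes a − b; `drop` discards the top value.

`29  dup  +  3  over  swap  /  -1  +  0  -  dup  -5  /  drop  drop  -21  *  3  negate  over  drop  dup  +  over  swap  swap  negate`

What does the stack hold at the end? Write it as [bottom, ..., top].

[-1218, -6, 1218]

29      [29]
dup     [29, 29]
+       [58]
3       [58, 3]
over    [58, 3, 58]
swap    [58, 58, 3]
/       [58, 19]
-1      [58, 19, -1]
+       [58, 18]
0       [58, 18, 0]
-       [58, 18]
dup     [58, 18, 18]
-5      [58, 18, 18, -5]
/       [58, 18, -3]
drop    [58, 18]
drop    [58]
-21     [58, -21]
*       [-1218]
3       [-1218, 3]
negate  [-1218, -3]
over    [-1218, -3, -1218]
drop    [-1218, -3]
dup     [-1218, -3, -3]
+       [-1218, -6]
over    [-1218, -6, -1218]
swap    [-1218, -1218, -6]
swap    [-1218, -6, -1218]
negate  [-1218, -6, 1218]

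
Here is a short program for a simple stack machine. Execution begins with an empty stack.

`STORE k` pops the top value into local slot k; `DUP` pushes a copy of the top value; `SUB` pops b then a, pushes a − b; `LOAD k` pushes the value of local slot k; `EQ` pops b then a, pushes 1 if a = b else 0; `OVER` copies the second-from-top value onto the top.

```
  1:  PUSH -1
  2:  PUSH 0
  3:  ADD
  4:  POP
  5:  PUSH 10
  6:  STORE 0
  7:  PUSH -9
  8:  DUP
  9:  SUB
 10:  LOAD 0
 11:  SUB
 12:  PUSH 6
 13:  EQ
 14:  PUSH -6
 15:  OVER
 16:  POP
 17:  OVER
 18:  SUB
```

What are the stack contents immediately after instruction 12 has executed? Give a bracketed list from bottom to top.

PUSH -1  -1
PUSH 0   -1 0
ADD      -1
POP      (empty)
PUSH 10  10
STORE 0  (empty)
PUSH -9  -9
DUP      -9 -9
SUB      0
LOAD 0   0 10
SUB      -10
PUSH 6   -10 6

[-10, 6]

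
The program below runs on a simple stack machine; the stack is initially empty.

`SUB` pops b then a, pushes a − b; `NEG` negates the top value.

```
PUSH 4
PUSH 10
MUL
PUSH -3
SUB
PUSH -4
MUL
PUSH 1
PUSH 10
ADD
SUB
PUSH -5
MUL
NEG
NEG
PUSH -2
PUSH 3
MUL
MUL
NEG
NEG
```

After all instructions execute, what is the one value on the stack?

PUSH 4  : [4]
PUSH 10 : [4, 10]
MUL     : [40]
PUSH -3 : [40, -3]
SUB     : [43]
PUSH -4 : [43, -4]
MUL     : [-172]
PUSH 1  : [-172, 1]
PUSH 10 : [-172, 1, 10]
ADD     : [-172, 11]
SUB     : [-183]
PUSH -5 : [-183, -5]
MUL     : [915]
NEG     : [-915]
NEG     : [915]
PUSH -2 : [915, -2]
PUSH 3  : [915, -2, 3]
MUL     : [915, -6]
MUL     : [-5490]
NEG     : [5490]
NEG     : [-5490]

-5490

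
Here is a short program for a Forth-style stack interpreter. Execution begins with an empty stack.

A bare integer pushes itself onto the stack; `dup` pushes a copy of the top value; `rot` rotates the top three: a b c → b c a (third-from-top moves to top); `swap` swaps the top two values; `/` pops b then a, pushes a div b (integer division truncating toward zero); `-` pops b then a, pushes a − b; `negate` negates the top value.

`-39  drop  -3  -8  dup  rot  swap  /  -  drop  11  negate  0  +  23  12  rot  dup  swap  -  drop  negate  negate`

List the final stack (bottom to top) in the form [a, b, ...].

[23, 12]

-39    : [-39]
drop   : []
-3     : [-3]
-8     : [-3, -8]
dup    : [-3, -8, -8]
rot    : [-8, -8, -3]
swap   : [-8, -3, -8]
/      : [-8, 0]
-      : [-8]
drop   : []
11     : [11]
negate : [-11]
0      : [-11, 0]
+      : [-11]
23     : [-11, 23]
12     : [-11, 23, 12]
rot    : [23, 12, -11]
dup    : [23, 12, -11, -11]
swap   : [23, 12, -11, -11]
-      : [23, 12, 0]
drop   : [23, 12]
negate : [23, -12]
negate : [23, 12]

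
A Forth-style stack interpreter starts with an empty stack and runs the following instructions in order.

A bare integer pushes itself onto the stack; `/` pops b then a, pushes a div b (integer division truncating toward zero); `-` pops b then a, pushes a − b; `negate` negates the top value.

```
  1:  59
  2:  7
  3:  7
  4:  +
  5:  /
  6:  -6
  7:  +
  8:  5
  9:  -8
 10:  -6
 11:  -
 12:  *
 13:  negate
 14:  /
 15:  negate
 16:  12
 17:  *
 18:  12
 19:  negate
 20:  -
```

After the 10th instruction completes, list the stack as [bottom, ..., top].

59 -> 59
7  -> 59 7
7  -> 59 7 7
+  -> 59 14
/  -> 4
-6 -> 4 -6
+  -> -2
5  -> -2 5
-8 -> -2 5 -8
-6 -> -2 5 -8 -6

[-2, 5, -8, -6]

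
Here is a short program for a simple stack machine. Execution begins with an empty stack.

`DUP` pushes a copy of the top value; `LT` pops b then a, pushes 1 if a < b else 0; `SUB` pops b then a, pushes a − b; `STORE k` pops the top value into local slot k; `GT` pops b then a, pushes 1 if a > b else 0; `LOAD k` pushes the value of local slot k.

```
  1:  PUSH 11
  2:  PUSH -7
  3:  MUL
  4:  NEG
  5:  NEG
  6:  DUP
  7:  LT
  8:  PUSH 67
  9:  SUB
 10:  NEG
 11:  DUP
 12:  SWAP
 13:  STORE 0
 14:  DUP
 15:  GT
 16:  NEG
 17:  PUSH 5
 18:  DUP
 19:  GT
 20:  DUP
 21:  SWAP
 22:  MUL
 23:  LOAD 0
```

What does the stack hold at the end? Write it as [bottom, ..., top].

PUSH 11 → 11
PUSH -7 → 11 -7
MUL     → -77
NEG     → 77
NEG     → -77
DUP     → -77 -77
LT      → 0
PUSH 67 → 0 67
SUB     → -67
NEG     → 67
DUP     → 67 67
SWAP    → 67 67
STORE 0 → 67
DUP     → 67 67
GT      → 0
NEG     → 0
PUSH 5  → 0 5
DUP     → 0 5 5
GT      → 0 0
DUP     → 0 0 0
SWAP    → 0 0 0
MUL     → 0 0
LOAD 0  → 0 0 67

[0, 0, 67]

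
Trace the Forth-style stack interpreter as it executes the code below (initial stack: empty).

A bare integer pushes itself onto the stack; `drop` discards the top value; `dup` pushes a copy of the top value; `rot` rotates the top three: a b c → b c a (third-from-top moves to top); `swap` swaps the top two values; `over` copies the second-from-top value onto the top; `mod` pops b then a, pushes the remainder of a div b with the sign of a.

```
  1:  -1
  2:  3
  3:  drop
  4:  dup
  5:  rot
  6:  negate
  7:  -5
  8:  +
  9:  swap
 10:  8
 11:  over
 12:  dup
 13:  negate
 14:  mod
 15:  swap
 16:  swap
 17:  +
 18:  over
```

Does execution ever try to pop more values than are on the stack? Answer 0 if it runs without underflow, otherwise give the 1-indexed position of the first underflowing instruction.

5

-1    [-1]
3     [-1, 3]
drop  [-1]
dup   [-1, -1]
rot  — needs 3 operands, stack has 2 → underflow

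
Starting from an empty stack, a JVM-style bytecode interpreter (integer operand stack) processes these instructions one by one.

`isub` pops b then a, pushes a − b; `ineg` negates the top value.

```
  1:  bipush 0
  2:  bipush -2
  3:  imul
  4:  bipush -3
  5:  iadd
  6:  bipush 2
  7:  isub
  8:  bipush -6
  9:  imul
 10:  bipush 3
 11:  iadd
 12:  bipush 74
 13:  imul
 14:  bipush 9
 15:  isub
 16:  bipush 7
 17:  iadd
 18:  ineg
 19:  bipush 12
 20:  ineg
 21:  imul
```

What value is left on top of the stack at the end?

29280

bipush 0  : [0]
bipush -2 : [0, -2]
imul      : [0]
bipush -3 : [0, -3]
iadd      : [-3]
bipush 2  : [-3, 2]
isub      : [-5]
bipush -6 : [-5, -6]
imul      : [30]
bipush 3  : [30, 3]
iadd      : [33]
bipush 74 : [33, 74]
imul      : [2442]
bipush 9  : [2442, 9]
isub      : [2433]
bipush 7  : [2433, 7]
iadd      : [2440]
ineg      : [-2440]
bipush 12 : [-2440, 12]
ineg      : [-2440, -12]
imul      : [29280]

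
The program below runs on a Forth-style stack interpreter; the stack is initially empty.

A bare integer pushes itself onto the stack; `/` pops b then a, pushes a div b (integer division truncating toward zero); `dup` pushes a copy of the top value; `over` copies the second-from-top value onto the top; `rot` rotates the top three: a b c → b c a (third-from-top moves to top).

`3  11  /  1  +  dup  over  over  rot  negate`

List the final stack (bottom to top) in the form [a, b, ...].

[1, 1, 1, -1]

3      -> [3]
11     -> [3, 11]
/      -> [0]
1      -> [0, 1]
+      -> [1]
dup    -> [1, 1]
over   -> [1, 1, 1]
over   -> [1, 1, 1, 1]
rot    -> [1, 1, 1, 1]
negate -> [1, 1, 1, -1]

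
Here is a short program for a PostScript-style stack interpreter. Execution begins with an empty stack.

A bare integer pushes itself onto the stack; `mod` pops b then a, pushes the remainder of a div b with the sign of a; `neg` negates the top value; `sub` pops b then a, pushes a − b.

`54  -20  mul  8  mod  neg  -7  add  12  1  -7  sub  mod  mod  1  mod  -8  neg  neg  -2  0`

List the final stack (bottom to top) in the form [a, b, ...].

54   54
-20  54 -20
mul  -1080
8    -1080 8
mod  0
neg  0
-7   0 -7
add  -7
12   -7 12
1    -7 12 1
-7   -7 12 1 -7
sub  -7 12 8
mod  -7 4
mod  -3
1    -3 1
mod  0
-8   0 -8
neg  0 8
neg  0 -8
-2   0 -8 -2
0    0 -8 -2 0

[0, -8, -2, 0]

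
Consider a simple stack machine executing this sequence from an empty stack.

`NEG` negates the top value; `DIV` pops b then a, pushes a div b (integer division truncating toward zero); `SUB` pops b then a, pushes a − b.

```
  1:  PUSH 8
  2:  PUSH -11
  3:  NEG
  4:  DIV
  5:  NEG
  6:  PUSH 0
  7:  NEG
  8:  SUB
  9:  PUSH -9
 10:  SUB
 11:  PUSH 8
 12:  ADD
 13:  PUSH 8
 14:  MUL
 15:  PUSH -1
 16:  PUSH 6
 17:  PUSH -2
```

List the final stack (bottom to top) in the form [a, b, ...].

[136, -1, 6, -2]

PUSH 8   : [8]
PUSH -11 : [8, -11]
NEG      : [8, 11]
DIV      : [0]
NEG      : [0]
PUSH 0   : [0, 0]
NEG      : [0, 0]
SUB      : [0]
PUSH -9  : [0, -9]
SUB      : [9]
PUSH 8   : [9, 8]
ADD      : [17]
PUSH 8   : [17, 8]
MUL      : [136]
PUSH -1  : [136, -1]
PUSH 6   : [136, -1, 6]
PUSH -2  : [136, -1, 6, -2]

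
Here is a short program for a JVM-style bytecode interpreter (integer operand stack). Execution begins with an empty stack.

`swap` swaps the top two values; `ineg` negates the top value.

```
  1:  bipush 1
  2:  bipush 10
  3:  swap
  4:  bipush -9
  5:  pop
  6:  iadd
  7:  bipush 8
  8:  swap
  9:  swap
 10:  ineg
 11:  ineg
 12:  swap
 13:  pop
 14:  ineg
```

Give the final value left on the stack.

-8

bipush 1  : [1]
bipush 10 : [1, 10]
swap      : [10, 1]
bipush -9 : [10, 1, -9]
pop       : [10, 1]
iadd      : [11]
bipush 8  : [11, 8]
swap      : [8, 11]
swap      : [11, 8]
ineg      : [11, -8]
ineg      : [11, 8]
swap      : [8, 11]
pop       : [8]
ineg      : [-8]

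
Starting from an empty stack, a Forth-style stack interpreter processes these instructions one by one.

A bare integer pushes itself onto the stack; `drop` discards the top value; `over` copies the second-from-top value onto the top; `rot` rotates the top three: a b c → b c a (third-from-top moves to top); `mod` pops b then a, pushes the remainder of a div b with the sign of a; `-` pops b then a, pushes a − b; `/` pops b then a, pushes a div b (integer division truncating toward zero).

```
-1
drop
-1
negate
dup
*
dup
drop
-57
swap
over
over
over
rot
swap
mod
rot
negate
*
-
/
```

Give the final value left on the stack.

-57

-1     → -1
drop   → (empty)
-1     → -1
negate → 1
dup    → 1 1
*      → 1
dup    → 1 1
drop   → 1
-57    → 1 -57
swap   → -57 1
over   → -57 1 -57
over   → -57 1 -57 1
over   → -57 1 -57 1 -57
rot    → -57 1 1 -57 -57
swap   → -57 1 1 -57 -57
mod    → -57 1 1 0
rot    → -57 1 0 1
negate → -57 1 0 -1
*      → -57 1 0
-      → -57 1
/      → -57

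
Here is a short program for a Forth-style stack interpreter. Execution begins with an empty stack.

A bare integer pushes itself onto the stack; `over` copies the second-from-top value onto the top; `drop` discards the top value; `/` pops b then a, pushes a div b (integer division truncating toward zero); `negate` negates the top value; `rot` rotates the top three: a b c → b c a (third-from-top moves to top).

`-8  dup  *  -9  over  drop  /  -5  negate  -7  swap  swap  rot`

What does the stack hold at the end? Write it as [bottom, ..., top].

-8     → [-8]
dup    → [-8, -8]
*      → [64]
-9     → [64, -9]
over   → [64, -9, 64]
drop   → [64, -9]
/      → [-7]
-5     → [-7, -5]
negate → [-7, 5]
-7     → [-7, 5, -7]
swap   → [-7, -7, 5]
swap   → [-7, 5, -7]
rot    → [5, -7, -7]

[5, -7, -7]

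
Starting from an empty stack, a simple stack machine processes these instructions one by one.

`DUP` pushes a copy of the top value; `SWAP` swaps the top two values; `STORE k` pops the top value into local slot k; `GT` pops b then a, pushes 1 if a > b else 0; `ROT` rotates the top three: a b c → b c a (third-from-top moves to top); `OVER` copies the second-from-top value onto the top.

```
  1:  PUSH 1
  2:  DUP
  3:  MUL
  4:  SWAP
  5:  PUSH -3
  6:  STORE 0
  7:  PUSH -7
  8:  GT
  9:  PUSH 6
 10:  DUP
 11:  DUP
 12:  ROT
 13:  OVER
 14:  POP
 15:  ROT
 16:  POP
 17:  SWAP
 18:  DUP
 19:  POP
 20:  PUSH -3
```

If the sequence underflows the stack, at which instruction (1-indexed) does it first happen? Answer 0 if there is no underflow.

PUSH 1 : [1]
DUP    : [1, 1]
MUL    : [1]
SWAP  — needs 2 operands, stack has 1 → underflow

4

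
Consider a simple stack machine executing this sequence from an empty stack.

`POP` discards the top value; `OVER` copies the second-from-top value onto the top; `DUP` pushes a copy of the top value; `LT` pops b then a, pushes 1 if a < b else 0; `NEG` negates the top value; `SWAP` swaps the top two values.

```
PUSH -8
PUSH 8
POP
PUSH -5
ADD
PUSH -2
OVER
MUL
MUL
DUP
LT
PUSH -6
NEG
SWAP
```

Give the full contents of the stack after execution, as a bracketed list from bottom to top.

[6, 0]

PUSH -8 : -8
PUSH 8  : -8 8
POP     : -8
PUSH -5 : -8 -5
ADD     : -13
PUSH -2 : -13 -2
OVER    : -13 -2 -13
MUL     : -13 26
MUL     : -338
DUP     : -338 -338
LT      : 0
PUSH -6 : 0 -6
NEG     : 0 6
SWAP    : 6 0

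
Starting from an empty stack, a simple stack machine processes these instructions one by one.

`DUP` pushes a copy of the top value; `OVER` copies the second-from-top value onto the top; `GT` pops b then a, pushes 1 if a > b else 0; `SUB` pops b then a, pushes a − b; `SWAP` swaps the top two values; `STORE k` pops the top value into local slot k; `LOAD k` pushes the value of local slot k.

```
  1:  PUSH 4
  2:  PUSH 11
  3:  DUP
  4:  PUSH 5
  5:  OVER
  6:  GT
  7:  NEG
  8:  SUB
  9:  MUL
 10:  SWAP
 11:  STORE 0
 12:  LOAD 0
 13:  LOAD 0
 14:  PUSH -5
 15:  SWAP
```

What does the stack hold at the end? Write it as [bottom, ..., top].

[121, 4, -5, 4]

PUSH 4  → 4
PUSH 11 → 4 11
DUP     → 4 11 11
PUSH 5  → 4 11 11 5
OVER    → 4 11 11 5 11
GT      → 4 11 11 0
NEG     → 4 11 11 0
SUB     → 4 11 11
MUL     → 4 121
SWAP    → 121 4
STORE 0 → 121
LOAD 0  → 121 4
LOAD 0  → 121 4 4
PUSH -5 → 121 4 4 -5
SWAP    → 121 4 -5 4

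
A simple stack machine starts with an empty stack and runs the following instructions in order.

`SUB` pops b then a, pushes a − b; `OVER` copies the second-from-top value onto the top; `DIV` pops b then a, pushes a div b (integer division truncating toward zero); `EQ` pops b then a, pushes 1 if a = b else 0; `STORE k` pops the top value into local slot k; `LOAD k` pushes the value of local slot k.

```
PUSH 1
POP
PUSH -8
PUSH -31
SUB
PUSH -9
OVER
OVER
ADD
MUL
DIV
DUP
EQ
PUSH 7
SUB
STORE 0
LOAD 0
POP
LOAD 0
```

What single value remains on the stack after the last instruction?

-6

PUSH 1   : [1]
POP      : []
PUSH -8  : [-8]
PUSH -31 : [-8, -31]
SUB      : [23]
PUSH -9  : [23, -9]
OVER     : [23, -9, 23]
OVER     : [23, -9, 23, -9]
ADD      : [23, -9, 14]
MUL      : [23, -126]
DIV      : [0]
DUP      : [0, 0]
EQ       : [1]
PUSH 7   : [1, 7]
SUB      : [-6]
STORE 0  : []
LOAD 0   : [-6]
POP      : []
LOAD 0   : [-6]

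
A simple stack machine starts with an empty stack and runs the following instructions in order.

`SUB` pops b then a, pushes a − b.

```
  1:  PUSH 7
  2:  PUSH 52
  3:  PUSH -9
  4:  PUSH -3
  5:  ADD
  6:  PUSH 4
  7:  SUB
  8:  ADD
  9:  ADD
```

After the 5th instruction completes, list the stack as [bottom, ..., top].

[7, 52, -12]

PUSH 7  -> [7]
PUSH 52 -> [7, 52]
PUSH -9 -> [7, 52, -9]
PUSH -3 -> [7, 52, -9, -3]
ADD     -> [7, 52, -12]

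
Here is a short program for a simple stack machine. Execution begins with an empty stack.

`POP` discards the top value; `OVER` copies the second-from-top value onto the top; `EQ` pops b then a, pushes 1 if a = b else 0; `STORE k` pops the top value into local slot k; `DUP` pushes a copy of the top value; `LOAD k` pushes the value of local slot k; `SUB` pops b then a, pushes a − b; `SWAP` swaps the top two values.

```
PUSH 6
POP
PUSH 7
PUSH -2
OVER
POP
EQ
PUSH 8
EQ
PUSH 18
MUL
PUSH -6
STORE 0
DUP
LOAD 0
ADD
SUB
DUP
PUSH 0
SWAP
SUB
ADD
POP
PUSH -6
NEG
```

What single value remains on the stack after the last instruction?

6

PUSH 6  -> [6]
POP     -> []
PUSH 7  -> [7]
PUSH -2 -> [7, -2]
OVER    -> [7, -2, 7]
POP     -> [7, -2]
EQ      -> [0]
PUSH 8  -> [0, 8]
EQ      -> [0]
PUSH 18 -> [0, 18]
MUL     -> [0]
PUSH -6 -> [0, -6]
STORE 0 -> [0]
DUP     -> [0, 0]
LOAD 0  -> [0, 0, -6]
ADD     -> [0, -6]
SUB     -> [6]
DUP     -> [6, 6]
PUSH 0  -> [6, 6, 0]
SWAP    -> [6, 0, 6]
SUB     -> [6, -6]
ADD     -> [0]
POP     -> []
PUSH -6 -> [-6]
NEG     -> [6]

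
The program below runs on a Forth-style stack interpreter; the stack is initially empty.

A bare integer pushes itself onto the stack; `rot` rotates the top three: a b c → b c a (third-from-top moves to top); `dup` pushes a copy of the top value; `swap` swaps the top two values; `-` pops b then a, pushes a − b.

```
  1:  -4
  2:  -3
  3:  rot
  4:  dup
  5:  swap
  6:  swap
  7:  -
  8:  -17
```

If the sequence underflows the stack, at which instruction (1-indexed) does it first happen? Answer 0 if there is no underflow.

3

-4 → -4
-3 → -4 -3
rot  — needs 3 operands, stack has 2 → underflow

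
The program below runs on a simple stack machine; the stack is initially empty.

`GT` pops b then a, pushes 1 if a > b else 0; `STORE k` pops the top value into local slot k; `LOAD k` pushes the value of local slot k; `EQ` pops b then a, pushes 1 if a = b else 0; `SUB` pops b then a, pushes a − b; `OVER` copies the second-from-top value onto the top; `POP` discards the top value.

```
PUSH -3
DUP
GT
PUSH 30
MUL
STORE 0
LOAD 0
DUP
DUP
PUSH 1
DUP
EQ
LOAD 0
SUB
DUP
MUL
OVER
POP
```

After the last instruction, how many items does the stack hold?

PUSH -3 → [-3]
DUP     → [-3, -3]
GT      → [0]
PUSH 30 → [0, 30]
MUL     → [0]
STORE 0 → []
LOAD 0  → [0]
DUP     → [0, 0]
DUP     → [0, 0, 0]
PUSH 1  → [0, 0, 0, 1]
DUP     → [0, 0, 0, 1, 1]
EQ      → [0, 0, 0, 1]
LOAD 0  → [0, 0, 0, 1, 0]
SUB     → [0, 0, 0, 1]
DUP     → [0, 0, 0, 1, 1]
MUL     → [0, 0, 0, 1]
OVER    → [0, 0, 0, 1, 0]
POP     → [0, 0, 0, 1]

4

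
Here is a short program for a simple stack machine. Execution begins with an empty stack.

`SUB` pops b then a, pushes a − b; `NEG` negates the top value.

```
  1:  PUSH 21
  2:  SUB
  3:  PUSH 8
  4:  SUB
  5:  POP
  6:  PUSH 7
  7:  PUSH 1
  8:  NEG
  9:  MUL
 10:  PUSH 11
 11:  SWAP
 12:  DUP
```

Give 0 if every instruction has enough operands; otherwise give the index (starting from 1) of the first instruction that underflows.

PUSH 21  [21]
SUB  — needs 2 operands, stack has 1 → underflow

2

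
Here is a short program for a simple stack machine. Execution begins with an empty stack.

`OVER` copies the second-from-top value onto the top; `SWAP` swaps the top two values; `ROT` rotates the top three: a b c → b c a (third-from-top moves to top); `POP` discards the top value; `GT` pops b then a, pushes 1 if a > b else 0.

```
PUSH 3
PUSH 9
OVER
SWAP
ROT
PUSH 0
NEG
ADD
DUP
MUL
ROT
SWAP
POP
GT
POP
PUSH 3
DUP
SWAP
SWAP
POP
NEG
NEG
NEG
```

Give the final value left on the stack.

-3

PUSH 3 → 3
PUSH 9 → 3 9
OVER   → 3 9 3
SWAP   → 3 3 9
ROT    → 3 9 3
PUSH 0 → 3 9 3 0
NEG    → 3 9 3 0
ADD    → 3 9 3
DUP    → 3 9 3 3
MUL    → 3 9 9
ROT    → 9 9 3
SWAP   → 9 3 9
POP    → 9 3
GT     → 1
POP    → (empty)
PUSH 3 → 3
DUP    → 3 3
SWAP   → 3 3
SWAP   → 3 3
POP    → 3
NEG    → -3
NEG    → 3
NEG    → -3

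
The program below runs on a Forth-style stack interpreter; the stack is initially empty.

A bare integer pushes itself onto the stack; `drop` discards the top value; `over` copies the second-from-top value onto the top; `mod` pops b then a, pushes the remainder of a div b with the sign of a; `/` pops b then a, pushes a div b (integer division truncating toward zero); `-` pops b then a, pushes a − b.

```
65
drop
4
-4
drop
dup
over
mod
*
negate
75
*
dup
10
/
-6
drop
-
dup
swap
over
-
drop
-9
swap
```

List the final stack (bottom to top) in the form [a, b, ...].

[-9, 0]

65      65
drop    (empty)
4       4
-4      4 -4
drop    4
dup     4 4
over    4 4 4
mod     4 0
*       0
negate  0
75      0 75
*       0
dup     0 0
10      0 0 10
/       0 0
-6      0 0 -6
drop    0 0
-       0
dup     0 0
swap    0 0
over    0 0 0
-       0 0
drop    0
-9      0 -9
swap    -9 0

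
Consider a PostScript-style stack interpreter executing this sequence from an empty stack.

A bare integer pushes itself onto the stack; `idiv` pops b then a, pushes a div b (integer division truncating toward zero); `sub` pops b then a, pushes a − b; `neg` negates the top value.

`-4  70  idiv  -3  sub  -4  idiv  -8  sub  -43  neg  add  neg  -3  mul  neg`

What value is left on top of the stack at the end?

-153

-4    [-4]
70    [-4, 70]
idiv  [0]
-3    [0, -3]
sub   [3]
-4    [3, -4]
idiv  [0]
-8    [0, -8]
sub   [8]
-43   [8, -43]
neg   [8, 43]
add   [51]
neg   [-51]
-3    [-51, -3]
mul   [153]
neg   [-153]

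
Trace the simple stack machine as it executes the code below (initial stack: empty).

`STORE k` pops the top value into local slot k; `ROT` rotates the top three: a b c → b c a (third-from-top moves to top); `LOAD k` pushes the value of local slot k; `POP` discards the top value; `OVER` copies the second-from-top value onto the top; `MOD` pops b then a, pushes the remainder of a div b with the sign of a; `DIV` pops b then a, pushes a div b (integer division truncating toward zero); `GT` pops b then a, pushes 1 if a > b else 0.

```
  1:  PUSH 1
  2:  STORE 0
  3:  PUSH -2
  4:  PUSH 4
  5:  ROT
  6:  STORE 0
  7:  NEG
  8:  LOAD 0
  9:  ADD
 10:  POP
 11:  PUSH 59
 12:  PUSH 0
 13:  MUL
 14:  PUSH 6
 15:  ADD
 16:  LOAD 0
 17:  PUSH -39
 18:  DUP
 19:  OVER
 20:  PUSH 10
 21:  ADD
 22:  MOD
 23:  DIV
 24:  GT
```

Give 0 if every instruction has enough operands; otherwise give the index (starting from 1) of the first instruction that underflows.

5

PUSH 1  -> [1]
STORE 0 -> []
PUSH -2 -> [-2]
PUSH 4  -> [-2, 4]
ROT  — needs 3 operands, stack has 2 → underflow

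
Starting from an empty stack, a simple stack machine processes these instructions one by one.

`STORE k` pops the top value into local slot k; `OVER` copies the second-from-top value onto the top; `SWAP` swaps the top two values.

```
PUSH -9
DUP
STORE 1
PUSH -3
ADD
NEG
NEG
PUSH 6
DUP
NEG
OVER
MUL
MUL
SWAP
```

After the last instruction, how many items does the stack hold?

PUSH -9 → -9
DUP     → -9 -9
STORE 1 → -9
PUSH -3 → -9 -3
ADD     → -12
NEG     → 12
NEG     → -12
PUSH 6  → -12 6
DUP     → -12 6 6
NEG     → -12 6 -6
OVER    → -12 6 -6 6
MUL     → -12 6 -36
MUL     → -12 -216
SWAP    → -216 -12

2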